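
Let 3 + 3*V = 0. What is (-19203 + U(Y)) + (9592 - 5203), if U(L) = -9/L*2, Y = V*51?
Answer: -251832/17 ≈ -14814.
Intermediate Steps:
V = -1 (V = -1 + (⅓)*0 = -1 + 0 = -1)
Y = -51 (Y = -1*51 = -51)
U(L) = -18/L (U(L) = -9/L*2 = -18/L)
(-19203 + U(Y)) + (9592 - 5203) = (-19203 - 18/(-51)) + (9592 - 5203) = (-19203 - 18*(-1/51)) + 4389 = (-19203 + 6/17) + 4389 = -326445/17 + 4389 = -251832/17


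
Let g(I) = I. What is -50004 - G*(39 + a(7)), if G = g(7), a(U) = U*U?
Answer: -50620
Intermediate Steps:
a(U) = U**2
G = 7
-50004 - G*(39 + a(7)) = -50004 - 7*(39 + 7**2) = -50004 - 7*(39 + 49) = -50004 - 7*88 = -50004 - 1*616 = -50004 - 616 = -50620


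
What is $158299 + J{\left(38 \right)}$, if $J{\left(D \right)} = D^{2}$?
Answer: $159743$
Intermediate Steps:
$158299 + J{\left(38 \right)} = 158299 + 38^{2} = 158299 + 1444 = 159743$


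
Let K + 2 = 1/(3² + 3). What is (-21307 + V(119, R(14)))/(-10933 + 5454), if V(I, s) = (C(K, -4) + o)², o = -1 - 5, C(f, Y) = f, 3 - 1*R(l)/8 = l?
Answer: 3059183/788976 ≈ 3.8774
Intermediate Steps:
R(l) = 24 - 8*l
K = -23/12 (K = -2 + 1/(3² + 3) = -2 + 1/(9 + 3) = -2 + 1/12 = -23/12 ≈ -1.9167)
o = -6
V(I, s) = 9025/144 (V(I, s) = (-23/12 - 6)² = (-95/12)² = 9025/144)
(-21307 + V(119, R(14)))/(-10933 + 5454) = (-21307 + 9025/144)/(-10933 + 5454) = -3059183/144/(-5479) = -3059183/144*(-1/5479) = 3059183/788976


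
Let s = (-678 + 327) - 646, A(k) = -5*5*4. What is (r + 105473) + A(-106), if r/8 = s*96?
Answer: -660323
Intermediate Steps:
A(k) = -100 (A(k) = -25*4 = -100)
s = -997 (s = -351 - 646 = -997)
r = -765696 (r = 8*(-997*96) = 8*(-95712) = -765696)
(r + 105473) + A(-106) = (-765696 + 105473) - 100 = -660223 - 100 = -660323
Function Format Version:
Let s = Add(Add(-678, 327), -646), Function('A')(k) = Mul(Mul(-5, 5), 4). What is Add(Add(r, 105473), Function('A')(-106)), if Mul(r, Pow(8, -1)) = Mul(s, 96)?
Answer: -660323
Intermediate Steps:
Function('A')(k) = -100 (Function('A')(k) = Mul(-25, 4) = -100)
s = -997 (s = Add(-351, -646) = -997)
r = -765696 (r = Mul(8, Mul(-997, 96)) = Mul(8, -95712) = -765696)
Add(Add(r, 105473), Function('A')(-106)) = Add(Add(-765696, 105473), -100) = Add(-660223, -100) = -660323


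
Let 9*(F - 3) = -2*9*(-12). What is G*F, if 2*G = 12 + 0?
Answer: 162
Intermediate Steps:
G = 6 (G = (12 + 0)/2 = (½)*12 = 6)
F = 27 (F = 3 + (-2*9*(-12))/9 = 3 + (-18*(-12))/9 = 3 + (⅑)*216 = 3 + 24 = 27)
G*F = 6*27 = 162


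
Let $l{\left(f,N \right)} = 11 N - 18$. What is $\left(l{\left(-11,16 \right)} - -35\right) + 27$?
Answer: $220$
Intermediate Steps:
$l{\left(f,N \right)} = -18 + 11 N$
$\left(l{\left(-11,16 \right)} - -35\right) + 27 = \left(\left(-18 + 11 \cdot 16\right) - -35\right) + 27 = \left(\left(-18 + 176\right) + 35\right) + 27 = \left(158 + 35\right) + 27 = 193 + 27 = 220$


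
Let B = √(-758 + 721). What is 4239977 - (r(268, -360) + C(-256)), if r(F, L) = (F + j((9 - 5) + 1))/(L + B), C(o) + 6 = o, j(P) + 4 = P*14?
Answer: 549691983483/129637 + 334*I*√37/129637 ≈ 4.2402e+6 + 0.015672*I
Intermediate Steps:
B = I*√37 (B = √(-37) = I*√37 ≈ 6.0828*I)
j(P) = -4 + 14*P (j(P) = -4 + P*14 = -4 + 14*P)
C(o) = -6 + o
r(F, L) = (66 + F)/(L + I*√37) (r(F, L) = (F + (-4 + 14*((9 - 5) + 1)))/(L + I*√37) = (F + (-4 + 14*(4 + 1)))/(L + I*√37) = (F + (-4 + 14*5))/(L + I*√37) = (F + (-4 + 70))/(L + I*√37) = (F + 66)/(L + I*√37) = (66 + F)/(L + I*√37))
4239977 - (r(268, -360) + C(-256)) = 4239977 - ((66 + 268)/(-360 + I*√37) + (-6 - 256)) = 4239977 - (334/(-360 + I*√37) - 262) = 4239977 - (-262 + 334/(-360 + I*√37)) = 4239977 + (262 - 334/(-360 + I*√37)) = 4240239 - 334/(-360 + I*√37)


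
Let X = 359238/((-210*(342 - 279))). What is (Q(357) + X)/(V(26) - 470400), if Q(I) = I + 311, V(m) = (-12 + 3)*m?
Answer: -1413067/1037747970 ≈ -0.0013617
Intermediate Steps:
X = -59873/2205 (X = 359238/((-210*63)) = 359238/(-13230) = 359238*(-1/13230) = -59873/2205 ≈ -27.153)
V(m) = -9*m
Q(I) = 311 + I
(Q(357) + X)/(V(26) - 470400) = ((311 + 357) - 59873/2205)/(-9*26 - 470400) = (668 - 59873/2205)/(-234 - 470400) = (1413067/2205)/(-470634) = (1413067/2205)*(-1/470634) = -1413067/1037747970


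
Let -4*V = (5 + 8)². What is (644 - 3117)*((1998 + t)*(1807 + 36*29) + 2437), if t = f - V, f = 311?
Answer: -66334275619/4 ≈ -1.6584e+10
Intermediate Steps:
V = -169/4 (V = -(5 + 8)²/4 = -¼*13² = -¼*169 = -169/4 ≈ -42.250)
t = 1413/4 (t = 311 - 1*(-169/4) = 311 + 169/4 = 1413/4 ≈ 353.25)
(644 - 3117)*((1998 + t)*(1807 + 36*29) + 2437) = (644 - 3117)*((1998 + 1413/4)*(1807 + 36*29) + 2437) = -2473*(9405*(1807 + 1044)/4 + 2437) = -2473*((9405/4)*2851 + 2437) = -2473*(26813655/4 + 2437) = -2473*26823403/4 = -66334275619/4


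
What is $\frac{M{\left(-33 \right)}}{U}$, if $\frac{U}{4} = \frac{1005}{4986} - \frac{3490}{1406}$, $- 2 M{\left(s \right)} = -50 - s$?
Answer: $- \frac{9931281}{10658740} \approx -0.93175$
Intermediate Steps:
$M{\left(s \right)} = 25 + \frac{s}{2}$ ($M{\left(s \right)} = - \frac{-50 - s}{2} = 25 + \frac{s}{2}$)
$U = - \frac{5329370}{584193}$ ($U = 4 \left(\frac{1005}{4986} - \frac{3490}{1406}\right) = 4 \left(1005 \cdot \frac{1}{4986} - \frac{1745}{703}\right) = 4 \left(\frac{335}{1662} - \frac{1745}{703}\right) = 4 \left(- \frac{2664685}{1168386}\right) = - \frac{5329370}{584193} \approx -9.1226$)
$\frac{M{\left(-33 \right)}}{U} = \frac{25 + \frac{1}{2} \left(-33\right)}{- \frac{5329370}{584193}} = \left(25 - \frac{33}{2}\right) \left(- \frac{584193}{5329370}\right) = \frac{17}{2} \left(- \frac{584193}{5329370}\right) = - \frac{9931281}{10658740}$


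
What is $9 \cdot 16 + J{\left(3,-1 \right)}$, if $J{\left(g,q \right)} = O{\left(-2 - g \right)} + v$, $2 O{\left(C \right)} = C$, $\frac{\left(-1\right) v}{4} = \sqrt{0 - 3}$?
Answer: $\frac{283}{2} - 4 i \sqrt{3} \approx 141.5 - 6.9282 i$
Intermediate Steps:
$v = - 4 i \sqrt{3}$ ($v = - 4 \sqrt{0 - 3} = - 4 \sqrt{-3} = - 4 i \sqrt{3} \approx - 6.9282 i$)
$O{\left(C \right)} = \frac{C}{2}$
$J{\left(g,q \right)} = -1 - \frac{g}{2} - 4 i \sqrt{3}$ ($J{\left(g,q \right)} = \frac{-2 - g}{2} - 4 i \sqrt{3} = \left(-1 - \frac{g}{2}\right) - 4 i \sqrt{3} = -1 - \frac{g}{2} - 4 i \sqrt{3}$)
$9 \cdot 16 + J{\left(3,-1 \right)} = 9 \cdot 16 - \left(\frac{5}{2} + 4 i \sqrt{3}\right) = 144 - \left(\frac{5}{2} + 4 i \sqrt{3}\right) = \frac{283}{2} - 4 i \sqrt{3}$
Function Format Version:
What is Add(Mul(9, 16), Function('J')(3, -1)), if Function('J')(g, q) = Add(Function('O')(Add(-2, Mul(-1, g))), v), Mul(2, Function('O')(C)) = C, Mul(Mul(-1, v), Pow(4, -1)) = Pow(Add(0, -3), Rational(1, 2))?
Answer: Add(Rational(283, 2), Mul(-4, I, Pow(3, Rational(1, 2)))) ≈ Add(141.50, Mul(-6.9282, I))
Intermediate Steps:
v = Mul(-4, I, Pow(3, Rational(1, 2))) (v = Mul(-4, Pow(Add(0, -3), Rational(1, 2))) = Mul(-4, Pow(-3, Rational(1, 2))) = Mul(-4, Mul(I, Pow(3, Rational(1, 2)))) = Mul(-4, I, Pow(3, Rational(1, 2))) ≈ Mul(-6.9282, I))
Function('O')(C) = Mul(Rational(1, 2), C)
Function('J')(g, q) = Add(-1, Mul(Rational(-1, 2), g), Mul(-4, I, Pow(3, Rational(1, 2)))) (Function('J')(g, q) = Add(Mul(Rational(1, 2), Add(-2, Mul(-1, g))), Mul(-4, I, Pow(3, Rational(1, 2)))) = Add(Add(-1, Mul(Rational(-1, 2), g)), Mul(-4, I, Pow(3, Rational(1, 2)))) = Add(-1, Mul(Rational(-1, 2), g), Mul(-4, I, Pow(3, Rational(1, 2)))))
Add(Mul(9, 16), Function('J')(3, -1)) = Add(Mul(9, 16), Add(-1, Mul(Rational(-1, 2), 3), Mul(-4, I, Pow(3, Rational(1, 2))))) = Add(144, Add(-1, Rational(-3, 2), Mul(-4, I, Pow(3, Rational(1, 2))))) = Add(144, Add(Rational(-5, 2), Mul(-4, I, Pow(3, Rational(1, 2))))) = Add(Rational(283, 2), Mul(-4, I, Pow(3, Rational(1, 2))))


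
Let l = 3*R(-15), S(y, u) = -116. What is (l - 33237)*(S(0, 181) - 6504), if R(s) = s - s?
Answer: 220028940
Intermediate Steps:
R(s) = 0
l = 0 (l = 3*0 = 0)
(l - 33237)*(S(0, 181) - 6504) = (0 - 33237)*(-116 - 6504) = -33237*(-6620) = 220028940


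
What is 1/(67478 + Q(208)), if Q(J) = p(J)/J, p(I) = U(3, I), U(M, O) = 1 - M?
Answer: 104/7017711 ≈ 1.4820e-5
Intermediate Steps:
p(I) = -2 (p(I) = 1 - 1*3 = 1 - 3 = -2)
Q(J) = -2/J
1/(67478 + Q(208)) = 1/(67478 - 2/208) = 1/(67478 - 2*1/208) = 1/(67478 - 1/104) = 1/(7017711/104) = 104/7017711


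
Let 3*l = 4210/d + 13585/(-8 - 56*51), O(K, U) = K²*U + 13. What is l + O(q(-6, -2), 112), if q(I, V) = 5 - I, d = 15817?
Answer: 1843276125655/135899664 ≈ 13564.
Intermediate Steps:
O(K, U) = 13 + U*K² (O(K, U) = U*K² + 13 = 13 + U*K²)
l = -202816505/135899664 (l = (4210/15817 + 13585/(-8 - 56*51))/3 = (4210*(1/15817) + 13585/(-8 - 2856))/3 = (4210/15817 + 13585/(-2864))/3 = (4210/15817 + 13585*(-1/2864))/3 = (4210/15817 - 13585/2864)/3 = (⅓)*(-202816505/45299888) = -202816505/135899664 ≈ -1.4924)
l + O(q(-6, -2), 112) = -202816505/135899664 + (13 + 112*(5 - 1*(-6))²) = -202816505/135899664 + (13 + 112*(5 + 6)²) = -202816505/135899664 + (13 + 112*11²) = -202816505/135899664 + (13 + 112*121) = -202816505/135899664 + (13 + 13552) = -202816505/135899664 + 13565 = 1843276125655/135899664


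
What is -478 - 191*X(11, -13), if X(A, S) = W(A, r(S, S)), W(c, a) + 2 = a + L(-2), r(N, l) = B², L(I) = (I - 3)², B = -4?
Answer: -7927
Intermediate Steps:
L(I) = (-3 + I)²
r(N, l) = 16 (r(N, l) = (-4)² = 16)
W(c, a) = 23 + a (W(c, a) = -2 + (a + (-3 - 2)²) = -2 + (a + (-5)²) = -2 + (a + 25) = -2 + (25 + a) = 23 + a)
X(A, S) = 39 (X(A, S) = 23 + 16 = 39)
-478 - 191*X(11, -13) = -478 - 191*39 = -478 - 7449 = -7927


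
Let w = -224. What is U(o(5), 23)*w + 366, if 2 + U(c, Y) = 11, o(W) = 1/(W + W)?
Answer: -1650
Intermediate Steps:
o(W) = 1/(2*W)
U(c, Y) = 9 (U(c, Y) = -2 + 11 = 9)
U(o(5), 23)*w + 366 = 9*(-224) + 366 = -2016 + 366 = -1650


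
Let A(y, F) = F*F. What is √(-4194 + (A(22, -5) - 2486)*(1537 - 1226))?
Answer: I*√769565 ≈ 877.25*I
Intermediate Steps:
A(y, F) = F²
√(-4194 + (A(22, -5) - 2486)*(1537 - 1226)) = √(-4194 + ((-5)² - 2486)*(1537 - 1226)) = √(-4194 + (25 - 2486)*311) = √(-4194 - 2461*311) = √(-4194 - 765371) = √(-769565) = I*√769565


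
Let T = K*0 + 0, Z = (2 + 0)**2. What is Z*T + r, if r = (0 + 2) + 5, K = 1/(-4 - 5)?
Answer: 7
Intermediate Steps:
Z = 4 (Z = 2**2 = 4)
K = -1/9 (K = 1/(-9) = -1/9 ≈ -0.11111)
T = 0 (T = -1/9*0 + 0 = 0 + 0 = 0)
r = 7 (r = 2 + 5 = 7)
Z*T + r = 4*0 + 7 = 0 + 7 = 7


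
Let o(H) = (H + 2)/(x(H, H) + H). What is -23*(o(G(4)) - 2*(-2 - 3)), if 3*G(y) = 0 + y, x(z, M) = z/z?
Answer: -1840/7 ≈ -262.86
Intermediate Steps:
x(z, M) = 1
G(y) = y/3 (G(y) = (0 + y)/3 = y/3)
o(H) = (2 + H)/(1 + H) (o(H) = (H + 2)/(1 + H) = (2 + H)/(1 + H))
-23*(o(G(4)) - 2*(-2 - 3)) = -23*((2 + (1/3)*4)/(1 + (1/3)*4) - 2*(-2 - 3)) = -23*((2 + 4/3)/(1 + 4/3) - 2*(-5)) = -23*((10/3)/(7/3) + 10) = -23*((3/7)*(10/3) + 10) = -23*(10/7 + 10) = -23*80/7 = -1840/7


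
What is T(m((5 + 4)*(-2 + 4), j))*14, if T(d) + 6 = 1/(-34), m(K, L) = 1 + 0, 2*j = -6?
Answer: -1435/17 ≈ -84.412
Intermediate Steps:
j = -3 (j = (½)*(-6) = -3)
m(K, L) = 1
T(d) = -205/34 (T(d) = -6 + 1/(-34) = -6 - 1/34 = -205/34)
T(m((5 + 4)*(-2 + 4), j))*14 = -205/34*14 = -1435/17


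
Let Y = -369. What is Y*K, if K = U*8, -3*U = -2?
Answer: -1968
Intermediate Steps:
U = ⅔ (U = -⅓*(-2) = ⅔ ≈ 0.66667)
K = 16/3 (K = (⅔)*8 = 16/3 ≈ 5.3333)
Y*K = -369*16/3 = -1968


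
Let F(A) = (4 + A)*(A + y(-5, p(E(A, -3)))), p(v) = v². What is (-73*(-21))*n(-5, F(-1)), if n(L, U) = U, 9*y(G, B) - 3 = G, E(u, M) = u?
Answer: -5621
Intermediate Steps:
y(G, B) = ⅓ + G/9
F(A) = (4 + A)*(-2/9 + A) (F(A) = (4 + A)*(A + (⅓ + (⅑)*(-5))) = (4 + A)*(A + (⅓ - 5/9)) = (4 + A)*(A - 2/9) = (4 + A)*(-2/9 + A))
(-73*(-21))*n(-5, F(-1)) = (-73*(-21))*(-8/9 + (-1)² + (34/9)*(-1)) = 1533*(-8/9 + 1 - 34/9) = 1533*(-11/3) = -5621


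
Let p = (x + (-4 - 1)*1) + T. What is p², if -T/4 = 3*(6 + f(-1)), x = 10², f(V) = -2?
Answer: 2209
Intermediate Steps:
x = 100
T = -48 (T = -12*(6 - 2) = -12*4 = -4*12 = -48)
p = 47 (p = (100 + (-4 - 1)*1) - 48 = (100 - 5*1) - 48 = (100 - 5) - 48 = 95 - 48 = 47)
p² = 47² = 2209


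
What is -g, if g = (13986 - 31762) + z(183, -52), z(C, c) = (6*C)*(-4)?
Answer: 22168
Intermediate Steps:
z(C, c) = -24*C
g = -22168 (g = (13986 - 31762) - 24*183 = -17776 - 4392 = -22168)
-g = -1*(-22168) = 22168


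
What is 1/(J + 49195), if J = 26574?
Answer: 1/75769 ≈ 1.3198e-5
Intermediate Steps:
1/(J + 49195) = 1/(26574 + 49195) = 1/75769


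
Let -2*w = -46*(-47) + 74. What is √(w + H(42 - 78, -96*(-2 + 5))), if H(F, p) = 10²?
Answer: I*√1018 ≈ 31.906*I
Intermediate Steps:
w = -1118 (w = -(-46*(-47) + 74)/2 = -(2162 + 74)/2 = -½*2236 = -1118)
H(F, p) = 100
√(w + H(42 - 78, -96*(-2 + 5))) = √(-1118 + 100) = √(-1018) = I*√1018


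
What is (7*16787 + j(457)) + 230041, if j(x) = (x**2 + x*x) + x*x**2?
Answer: 96209241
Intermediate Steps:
j(x) = x**3 + 2*x**2 (j(x) = (x**2 + x**2) + x**3 = 2*x**2 + x**3 = x**3 + 2*x**2)
(7*16787 + j(457)) + 230041 = (7*16787 + 457**2*(2 + 457)) + 230041 = (117509 + 208849*459) + 230041 = (117509 + 95861691) + 230041 = 95979200 + 230041 = 96209241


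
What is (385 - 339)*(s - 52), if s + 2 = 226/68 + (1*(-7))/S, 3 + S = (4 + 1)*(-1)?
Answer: -155779/68 ≈ -2290.9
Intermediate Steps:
S = -8 (S = -3 + (4 + 1)*(-1) = -3 + 5*(-1) = -3 - 5 = -8)
s = 299/136 (s = -2 + (226/68 + (1*(-7))/(-8)) = -2 + (226*(1/68) - 7*(-⅛)) = -2 + (113/34 + 7/8) = -2 + 571/136 = 299/136 ≈ 2.1985)
(385 - 339)*(s - 52) = (385 - 339)*(299/136 - 52) = 46*(-6773/136) = -155779/68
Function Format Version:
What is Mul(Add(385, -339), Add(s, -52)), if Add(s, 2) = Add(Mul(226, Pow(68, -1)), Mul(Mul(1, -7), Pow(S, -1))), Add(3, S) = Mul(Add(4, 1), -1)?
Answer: Rational(-155779, 68) ≈ -2290.9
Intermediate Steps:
S = -8 (S = Add(-3, Mul(Add(4, 1), -1)) = Add(-3, Mul(5, -1)) = Add(-3, -5) = -8)
s = Rational(299, 136) (s = Add(-2, Add(Mul(226, Pow(68, -1)), Mul(Mul(1, -7), Pow(-8, -1)))) = Add(-2, Add(Mul(226, Rational(1, 68)), Mul(-7, Rational(-1, 8)))) = Add(-2, Add(Rational(113, 34), Rational(7, 8))) = Add(-2, Rational(571, 136)) = Rational(299, 136) ≈ 2.1985)
Mul(Add(385, -339), Add(s, -52)) = Mul(Add(385, -339), Add(Rational(299, 136), -52)) = Mul(46, Rational(-6773, 136)) = Rational(-155779, 68)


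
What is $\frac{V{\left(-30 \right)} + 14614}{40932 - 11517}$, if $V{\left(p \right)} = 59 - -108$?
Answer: $\frac{4927}{9805} \approx 0.5025$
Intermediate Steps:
$V{\left(p \right)} = 167$ ($V{\left(p \right)} = 59 + 108 = 167$)
$\frac{V{\left(-30 \right)} + 14614}{40932 - 11517} = \frac{167 + 14614}{40932 - 11517} = \frac{14781}{29415} = 14781 \cdot \frac{1}{29415} = \frac{4927}{9805}$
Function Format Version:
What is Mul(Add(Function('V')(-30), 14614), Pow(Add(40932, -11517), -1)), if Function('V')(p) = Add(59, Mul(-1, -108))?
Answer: Rational(4927, 9805) ≈ 0.50250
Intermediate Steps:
Function('V')(p) = 167 (Function('V')(p) = Add(59, 108) = 167)
Mul(Add(Function('V')(-30), 14614), Pow(Add(40932, -11517), -1)) = Mul(Add(167, 14614), Pow(Add(40932, -11517), -1)) = Mul(14781, Pow(29415, -1)) = Mul(14781, Rational(1, 29415)) = Rational(4927, 9805)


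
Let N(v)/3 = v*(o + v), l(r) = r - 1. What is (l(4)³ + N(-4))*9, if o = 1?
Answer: 567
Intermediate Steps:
l(r) = -1 + r
N(v) = 3*v*(1 + v) (N(v) = 3*(v*(1 + v)) = 3*v*(1 + v))
(l(4)³ + N(-4))*9 = ((-1 + 4)³ + 3*(-4)*(1 - 4))*9 = (3³ + 3*(-4)*(-3))*9 = (27 + 36)*9 = 63*9 = 567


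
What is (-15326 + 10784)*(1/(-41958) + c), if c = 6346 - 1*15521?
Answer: 291418240807/6993 ≈ 4.1673e+7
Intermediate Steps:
c = -9175 (c = 6346 - 15521 = -9175)
(-15326 + 10784)*(1/(-41958) + c) = (-15326 + 10784)*(1/(-41958) - 9175) = -4542*(-1/41958 - 9175) = -4542*(-384964651/41958) = 291418240807/6993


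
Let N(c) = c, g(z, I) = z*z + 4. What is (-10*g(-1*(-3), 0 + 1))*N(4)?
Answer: -520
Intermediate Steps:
g(z, I) = 4 + z**2 (g(z, I) = z**2 + 4 = 4 + z**2)
(-10*g(-1*(-3), 0 + 1))*N(4) = -10*(4 + (-1*(-3))**2)*4 = -10*(4 + 3**2)*4 = -10*(4 + 9)*4 = -10*13*4 = -130*4 = -520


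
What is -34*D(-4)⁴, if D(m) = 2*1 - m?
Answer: -44064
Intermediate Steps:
D(m) = 2 - m
-34*D(-4)⁴ = -34*(2 - 1*(-4))⁴ = -34*(2 + 4)⁴ = -34*6⁴ = -34*1296 = -44064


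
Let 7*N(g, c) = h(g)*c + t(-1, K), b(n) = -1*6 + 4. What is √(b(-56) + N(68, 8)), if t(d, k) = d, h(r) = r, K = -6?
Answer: 23*√7/7 ≈ 8.6932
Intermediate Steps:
b(n) = -2 (b(n) = -6 + 4 = -2)
N(g, c) = -⅐ + c*g/7 (N(g, c) = (g*c - 1)/7 = (c*g - 1)/7 = (-1 + c*g)/7 = -⅐ + c*g/7)
√(b(-56) + N(68, 8)) = √(-2 + (-⅐ + (⅐)*8*68)) = √(-2 + (-⅐ + 544/7)) = √(-2 + 543/7) = √(529/7) = 23*√7/7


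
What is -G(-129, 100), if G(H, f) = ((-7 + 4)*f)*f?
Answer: 30000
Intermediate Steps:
G(H, f) = -3*f**2 (G(H, f) = (-3*f)*f = -3*f**2)
-G(-129, 100) = -(-3)*100**2 = -(-3)*10000 = -1*(-30000) = 30000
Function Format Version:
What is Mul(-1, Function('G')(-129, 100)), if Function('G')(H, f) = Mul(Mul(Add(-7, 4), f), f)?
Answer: 30000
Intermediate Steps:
Function('G')(H, f) = Mul(-3, Pow(f, 2)) (Function('G')(H, f) = Mul(Mul(-3, f), f) = Mul(-3, Pow(f, 2)))
Mul(-1, Function('G')(-129, 100)) = Mul(-1, Mul(-3, Pow(100, 2))) = Mul(-1, Mul(-3, 10000)) = Mul(-1, -30000) = 30000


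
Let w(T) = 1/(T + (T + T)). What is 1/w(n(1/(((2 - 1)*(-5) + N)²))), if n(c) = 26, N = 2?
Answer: 78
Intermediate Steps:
w(T) = 1/(3*T) (w(T) = 1/(T + 2*T) = 1/(3*T))
1/w(n(1/(((2 - 1)*(-5) + N)²))) = 1/((⅓)/26) = 1/((⅓)*(1/26)) = 1/(1/78) = 78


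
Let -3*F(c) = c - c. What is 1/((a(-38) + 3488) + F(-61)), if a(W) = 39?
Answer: 1/3527 ≈ 0.00028353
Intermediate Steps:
F(c) = 0 (F(c) = -(c - c)/3 = -1/3*0 = 0)
1/((a(-38) + 3488) + F(-61)) = 1/((39 + 3488) + 0) = 1/(3527 + 0) = 1/3527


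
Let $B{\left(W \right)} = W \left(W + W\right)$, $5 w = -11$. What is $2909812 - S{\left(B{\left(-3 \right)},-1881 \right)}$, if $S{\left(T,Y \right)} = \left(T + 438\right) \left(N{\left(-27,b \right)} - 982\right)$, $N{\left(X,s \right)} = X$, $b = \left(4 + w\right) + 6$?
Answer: $3369916$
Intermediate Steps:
$w = - \frac{11}{5}$ ($w = \frac{1}{5} \left(-11\right) = - \frac{11}{5} \approx -2.2$)
$b = \frac{39}{5}$ ($b = \left(4 - \frac{11}{5}\right) + 6 = \frac{9}{5} + 6 = \frac{39}{5} \approx 7.8$)
$B{\left(W \right)} = 2 W^{2}$ ($B{\left(W \right)} = W 2 W = 2 W^{2}$)
$S{\left(T,Y \right)} = -441942 - 1009 T$ ($S{\left(T,Y \right)} = \left(T + 438\right) \left(-27 - 982\right) = \left(438 + T\right) \left(-1009\right) = -441942 - 1009 T$)
$2909812 - S{\left(B{\left(-3 \right)},-1881 \right)} = 2909812 - \left(-441942 - 1009 \cdot 2 \left(-3\right)^{2}\right) = 2909812 - \left(-441942 - 1009 \cdot 2 \cdot 9\right) = 2909812 - \left(-441942 - 18162\right) = 2909812 - -460104 = 2909812 + 460104 = 3369916$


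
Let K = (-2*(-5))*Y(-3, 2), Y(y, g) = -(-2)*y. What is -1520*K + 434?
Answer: 91634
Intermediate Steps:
Y(y, g) = 2*y
K = -60 (K = (-2*(-5))*(2*(-3)) = 10*(-6) = -60)
-1520*K + 434 = -1520*(-60) + 434 = 91200 + 434 = 91634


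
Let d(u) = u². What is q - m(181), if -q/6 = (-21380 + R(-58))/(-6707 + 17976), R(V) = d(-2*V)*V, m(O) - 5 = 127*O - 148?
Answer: -252618068/11269 ≈ -22417.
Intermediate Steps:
m(O) = -143 + 127*O (m(O) = 5 + (127*O - 148) = 5 + (-148 + 127*O) = -143 + 127*O)
R(V) = 4*V³ (R(V) = (-2*V)²*V = (4*V²)*V = 4*V³)
q = 4810968/11269 (q = -6*(-21380 + 4*(-58)³)/(-6707 + 17976) = -6*(-21380 + 4*(-195112))/11269 = -6*(-21380 - 780448)/11269 = -(-4810968)/11269 = -6*(-801828/11269) = 4810968/11269 ≈ 426.92)
q - m(181) = 4810968/11269 - (-143 + 127*181) = 4810968/11269 - (-143 + 22987) = 4810968/11269 - 1*22844 = 4810968/11269 - 22844 = -252618068/11269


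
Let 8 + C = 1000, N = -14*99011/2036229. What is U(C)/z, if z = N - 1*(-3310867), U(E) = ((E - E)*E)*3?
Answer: 0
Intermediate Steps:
N = -1386154/2036229 (N = -1386154*1/2036229 = -1386154/2036229 ≈ -0.68075)
C = 992 (C = -8 + 1000 = 992)
U(E) = 0 (U(E) = (0*E)*3 = 0*3 = 0)
z = 6741682014389/2036229 (z = -1386154/2036229 - 1*(-3310867) = -1386154/2036229 + 3310867 = 6741682014389/2036229 ≈ 3.3109e+6)
U(C)/z = 0/(6741682014389/2036229) = 0*(2036229/6741682014389) = 0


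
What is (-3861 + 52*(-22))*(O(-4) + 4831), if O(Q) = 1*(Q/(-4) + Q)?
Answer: -24164140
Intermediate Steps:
O(Q) = 3*Q/4 (O(Q) = 1*(Q*(-1/4) + Q) = 1*(-Q/4 + Q) = 1*(3*Q/4) = 3*Q/4)
(-3861 + 52*(-22))*(O(-4) + 4831) = (-3861 + 52*(-22))*((3/4)*(-4) + 4831) = (-3861 - 1144)*(-3 + 4831) = -5005*4828 = -24164140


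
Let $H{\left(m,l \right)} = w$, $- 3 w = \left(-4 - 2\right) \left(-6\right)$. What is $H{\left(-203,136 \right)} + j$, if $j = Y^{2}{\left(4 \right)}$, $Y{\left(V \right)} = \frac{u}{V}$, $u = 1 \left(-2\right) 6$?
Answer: $-3$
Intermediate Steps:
$u = -12$ ($u = \left(-2\right) 6 = -12$)
$Y{\left(V \right)} = - \frac{12}{V}$
$w = -12$ ($w = - \frac{\left(-4 - 2\right) \left(-6\right)}{3} = - \frac{\left(-6\right) \left(-6\right)}{3} = \left(- \frac{1}{3}\right) 36 = -12$)
$H{\left(m,l \right)} = -12$
$j = 9$ ($j = \left(- \frac{12}{4}\right)^{2} = \left(\left(-12\right) \frac{1}{4}\right)^{2} = \left(-3\right)^{2} = 9$)
$H{\left(-203,136 \right)} + j = -12 + 9 = -3$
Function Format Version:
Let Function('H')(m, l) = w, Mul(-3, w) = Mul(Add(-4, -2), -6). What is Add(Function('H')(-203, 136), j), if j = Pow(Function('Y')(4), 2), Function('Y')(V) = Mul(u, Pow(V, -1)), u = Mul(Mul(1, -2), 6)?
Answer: -3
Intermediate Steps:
u = -12 (u = Mul(-2, 6) = -12)
Function('Y')(V) = Mul(-12, Pow(V, -1))
w = -12 (w = Mul(Rational(-1, 3), Mul(Add(-4, -2), -6)) = Mul(Rational(-1, 3), Mul(-6, -6)) = Mul(Rational(-1, 3), 36) = -12)
Function('H')(m, l) = -12
j = 9 (j = Pow(Mul(-12, Pow(4, -1)), 2) = Pow(Mul(-12, Rational(1, 4)), 2) = Pow(-3, 2) = 9)
Add(Function('H')(-203, 136), j) = Add(-12, 9) = -3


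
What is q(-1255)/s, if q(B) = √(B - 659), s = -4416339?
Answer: -I*√1914/4416339 ≈ -9.9062e-6*I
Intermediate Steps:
q(B) = √(-659 + B)
q(-1255)/s = √(-659 - 1255)/(-4416339) = √(-1914)*(-1/4416339) = (I*√1914)*(-1/4416339) = -I*√1914/4416339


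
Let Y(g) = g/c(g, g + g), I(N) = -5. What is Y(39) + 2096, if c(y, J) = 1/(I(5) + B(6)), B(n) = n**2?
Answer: 3305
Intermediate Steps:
c(y, J) = 1/31 (c(y, J) = 1/(-5 + 6**2) = 1/(-5 + 36) = 1/31)
Y(g) = 31*g (Y(g) = g/(1/31) = g*31 = 31*g)
Y(39) + 2096 = 31*39 + 2096 = 1209 + 2096 = 3305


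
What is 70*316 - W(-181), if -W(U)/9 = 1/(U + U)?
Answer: 8007431/362 ≈ 22120.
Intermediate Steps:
W(U) = -9/(2*U) (W(U) = -9/(U + U) = -9*1/(2*U) = -9/(2*U))
70*316 - W(-181) = 70*316 - (-9)/(2*(-181)) = 22120 - (-9)*(-1)/(2*181) = 22120 - 1*9/362 = 22120 - 9/362 = 8007431/362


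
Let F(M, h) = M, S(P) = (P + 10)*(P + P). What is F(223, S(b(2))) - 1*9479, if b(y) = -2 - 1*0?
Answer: -9256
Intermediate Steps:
b(y) = -2 (b(y) = -2 + 0 = -2)
S(P) = 2*P*(10 + P) (S(P) = (10 + P)*(2*P) = 2*P*(10 + P))
F(223, S(b(2))) - 1*9479 = 223 - 1*9479 = 223 - 9479 = -9256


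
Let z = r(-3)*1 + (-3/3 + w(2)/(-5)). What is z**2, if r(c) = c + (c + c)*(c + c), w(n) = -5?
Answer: 1089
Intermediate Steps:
r(c) = c + 4*c**2 (r(c) = c + (2*c)*(2*c) = c + 4*c**2)
z = 33 (z = -3*(1 + 4*(-3))*1 + (-3/3 - 5/(-5)) = -3*(1 - 12)*1 + (-3*1/3 - 5*(-1/5)) = -3*(-11)*1 + (-1 + 1) = 33*1 + 0 = 33 + 0 = 33)
z**2 = 33**2 = 1089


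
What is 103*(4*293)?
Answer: 120716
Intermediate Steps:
103*(4*293) = 103*1172 = 120716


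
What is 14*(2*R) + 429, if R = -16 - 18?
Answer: -523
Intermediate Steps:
R = -34
14*(2*R) + 429 = 14*(2*(-34)) + 429 = 14*(-68) + 429 = -952 + 429 = -523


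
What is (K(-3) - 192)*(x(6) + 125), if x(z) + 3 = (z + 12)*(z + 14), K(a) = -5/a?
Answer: -275222/3 ≈ -91741.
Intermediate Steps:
x(z) = -3 + (12 + z)*(14 + z) (x(z) = -3 + (z + 12)*(z + 14) = -3 + (12 + z)*(14 + z))
(K(-3) - 192)*(x(6) + 125) = (-5/(-3) - 192)*((165 + 6² + 26*6) + 125) = (-5*(-⅓) - 192)*((165 + 36 + 156) + 125) = (5/3 - 192)*(357 + 125) = -571/3*482 = -275222/3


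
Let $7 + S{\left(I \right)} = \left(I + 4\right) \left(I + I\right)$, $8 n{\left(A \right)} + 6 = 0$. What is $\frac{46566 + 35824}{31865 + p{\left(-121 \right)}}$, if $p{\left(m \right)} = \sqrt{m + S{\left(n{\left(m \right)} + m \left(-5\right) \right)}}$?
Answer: $\frac{21002858800}{8117146263} - \frac{164780 \sqrt{11759074}}{8117146263} \approx 2.5179$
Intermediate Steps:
$n{\left(A \right)} = - \frac{3}{4}$ ($n{\left(A \right)} = - \frac{3}{4} + \frac{1}{8} \cdot 0 = - \frac{3}{4} + 0 = - \frac{3}{4}$)
$S{\left(I \right)} = -7 + 2 I \left(4 + I\right)$ ($S{\left(I \right)} = -7 + \left(I + 4\right) \left(I + I\right) = -7 + \left(4 + I\right) 2 I = -7 + 2 I \left(4 + I\right)$)
$p{\left(m \right)} = \sqrt{-13 - 39 m + 2 \left(- \frac{3}{4} - 5 m\right)^{2}}$ ($p{\left(m \right)} = \sqrt{m + \left(-7 + 2 \left(- \frac{3}{4} + m \left(-5\right)\right)^{2} + 8 \left(- \frac{3}{4} + m \left(-5\right)\right)\right)} = \sqrt{m + \left(-7 + 2 \left(- \frac{3}{4} - 5 m\right)^{2} + 8 \left(- \frac{3}{4} - 5 m\right)\right)} = \sqrt{m - \left(13 - 2 \left(- \frac{3}{4} - 5 m\right)^{2} + 40 m\right)} = \sqrt{-13 - 39 m + 2 \left(- \frac{3}{4} - 5 m\right)^{2}}$)
$\frac{46566 + 35824}{31865 + p{\left(-121 \right)}} = \frac{46566 + 35824}{31865 + \frac{\sqrt{-190 - -46464 + 800 \left(-121\right)^{2}}}{4}} = \frac{82390}{31865 + \frac{\sqrt{-190 + 46464 + 800 \cdot 14641}}{4}} = \frac{82390}{31865 + \frac{\sqrt{-190 + 46464 + 11712800}}{4}} = \frac{82390}{31865 + \frac{\sqrt{11759074}}{4}}$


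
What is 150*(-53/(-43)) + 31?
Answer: 9283/43 ≈ 215.88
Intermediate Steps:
150*(-53/(-43)) + 31 = 150*(-53*(-1/43)) + 31 = 150*(53/43) + 31 = 7950/43 + 31 = 9283/43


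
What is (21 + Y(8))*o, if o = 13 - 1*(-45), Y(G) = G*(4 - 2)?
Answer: 2146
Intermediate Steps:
Y(G) = 2*G (Y(G) = G*2 = 2*G)
o = 58 (o = 13 + 45 = 58)
(21 + Y(8))*o = (21 + 2*8)*58 = (21 + 16)*58 = 37*58 = 2146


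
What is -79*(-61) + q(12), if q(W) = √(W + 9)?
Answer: 4819 + √21 ≈ 4823.6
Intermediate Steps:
q(W) = √(9 + W)
-79*(-61) + q(12) = -79*(-61) + √(9 + 12) = 4819 + √21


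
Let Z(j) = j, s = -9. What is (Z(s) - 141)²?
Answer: 22500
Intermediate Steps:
(Z(s) - 141)² = (-9 - 141)² = (-150)² = 22500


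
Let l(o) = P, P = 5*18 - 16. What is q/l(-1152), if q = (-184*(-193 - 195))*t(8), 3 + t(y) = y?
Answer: 178480/37 ≈ 4823.8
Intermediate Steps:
t(y) = -3 + y
P = 74 (P = 90 - 16 = 74)
l(o) = 74
q = 356960 (q = (-184*(-193 - 195))*(-3 + 8) = -184*(-388)*5 = 71392*5 = 356960)
q/l(-1152) = 356960/74 = 356960*(1/74) = 178480/37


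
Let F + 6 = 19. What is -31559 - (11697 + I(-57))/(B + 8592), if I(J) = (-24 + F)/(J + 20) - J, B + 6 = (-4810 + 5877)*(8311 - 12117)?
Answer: -4731936837219/149939392 ≈ -31559.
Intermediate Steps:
F = 13 (F = -6 + 19 = 13)
B = -4061008 (B = -6 + (-4810 + 5877)*(8311 - 12117) = -6 + 1067*(-3806) = -6 - 4061002 = -4061008)
I(J) = -J - 11/(20 + J) (I(J) = (-24 + 13)/(J + 20) - J = -11/(20 + J) - J = -J - 11/(20 + J))
-31559 - (11697 + I(-57))/(B + 8592) = -31559 - (11697 + (-11 - 1*(-57)² - 20*(-57))/(20 - 57))/(-4061008 + 8592) = -31559 - (11697 + (-11 - 1*3249 + 1140)/(-37))/(-4052416) = -31559 - (11697 - (-11 - 3249 + 1140)/37)*(-1)/4052416 = -31559 - (11697 - 1/37*(-2120))*(-1)/4052416 = -31559 - (11697 + 2120/37)*(-1)/4052416 = -31559 - 434909*(-1)/(37*4052416) = -31559 - 1*(-434909/149939392) = -31559 + 434909/149939392 = -4731936837219/149939392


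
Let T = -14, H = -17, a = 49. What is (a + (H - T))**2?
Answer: 2116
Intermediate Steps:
(a + (H - T))**2 = (49 + (-17 - 1*(-14)))**2 = (49 + (-17 + 14))**2 = (49 - 3)**2 = 46**2 = 2116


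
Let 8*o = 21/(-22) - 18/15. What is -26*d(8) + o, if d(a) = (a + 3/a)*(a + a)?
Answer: -3066157/880 ≈ -3484.3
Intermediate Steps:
d(a) = 2*a*(a + 3/a) (d(a) = (a + 3/a)*(2*a) = 2*a*(a + 3/a))
o = -237/880 (o = (21/(-22) - 18/15)/8 = (21*(-1/22) - 18*1/15)/8 = (-21/22 - 6/5)/8 = (1/8)*(-237/110) = -237/880 ≈ -0.26932)
-26*d(8) + o = -26*(6 + 2*8**2) - 237/880 = -26*(6 + 2*64) - 237/880 = -26*(6 + 128) - 237/880 = -26*134 - 237/880 = -3484 - 237/880 = -3066157/880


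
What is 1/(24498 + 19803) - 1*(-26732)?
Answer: 1184254333/44301 ≈ 26732.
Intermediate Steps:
1/(24498 + 19803) - 1*(-26732) = 1/44301 + 26732 = 1184254333/44301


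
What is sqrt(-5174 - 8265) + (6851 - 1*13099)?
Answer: -6248 + I*sqrt(13439) ≈ -6248.0 + 115.93*I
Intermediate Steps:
sqrt(-5174 - 8265) + (6851 - 1*13099) = sqrt(-13439) + (6851 - 13099) = I*sqrt(13439) - 6248 = -6248 + I*sqrt(13439)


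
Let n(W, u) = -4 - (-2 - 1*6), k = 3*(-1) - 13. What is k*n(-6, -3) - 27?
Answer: -91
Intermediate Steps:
k = -16 (k = -3 - 13 = -16)
n(W, u) = 4 (n(W, u) = -4 - (-2 - 6) = -4 - 1*(-8) = -4 + 8 = 4)
k*n(-6, -3) - 27 = -16*4 - 27 = -64 - 27 = -91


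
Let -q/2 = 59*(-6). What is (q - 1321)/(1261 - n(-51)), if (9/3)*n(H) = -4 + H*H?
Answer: -1839/1186 ≈ -1.5506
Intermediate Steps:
n(H) = -4/3 + H²/3 (n(H) = (-4 + H*H)/3 = (-4 + H²)/3 = -4/3 + H²/3)
q = 708 (q = -118*(-6) = -2*(-354) = 708)
(q - 1321)/(1261 - n(-51)) = (708 - 1321)/(1261 - (-4/3 + (⅓)*(-51)²)) = -613/(1261 - (-4/3 + (⅓)*2601)) = -613/(1261 - (-4/3 + 867)) = -613/(1261 - 1*2597/3) = -613/(1261 - 2597/3) = -613/1186/3 = -613*3/1186 = -1839/1186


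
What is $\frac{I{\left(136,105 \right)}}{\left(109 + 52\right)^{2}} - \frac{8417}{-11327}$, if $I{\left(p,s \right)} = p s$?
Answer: $\frac{54275231}{41943881} \approx 1.294$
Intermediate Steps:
$\frac{I{\left(136,105 \right)}}{\left(109 + 52\right)^{2}} - \frac{8417}{-11327} = \frac{136 \cdot 105}{\left(109 + 52\right)^{2}} - \frac{8417}{-11327} = \frac{14280}{161^{2}} - - \frac{8417}{11327} = \frac{14280}{25921} + \frac{8417}{11327} = 14280 \cdot \frac{1}{25921} + \frac{8417}{11327} = \frac{2040}{3703} + \frac{8417}{11327} = \frac{54275231}{41943881}$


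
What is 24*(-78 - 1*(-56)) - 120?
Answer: -648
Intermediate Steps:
24*(-78 - 1*(-56)) - 120 = 24*(-78 + 56) - 120 = 24*(-22) - 120 = -528 - 120 = -648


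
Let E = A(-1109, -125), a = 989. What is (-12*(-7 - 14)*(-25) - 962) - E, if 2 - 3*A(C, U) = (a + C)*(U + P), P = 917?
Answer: -116828/3 ≈ -38943.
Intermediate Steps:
A(C, U) = ⅔ - (917 + U)*(989 + C)/3 (A(C, U) = ⅔ - (989 + C)*(U + 917)/3 = ⅔ - (989 + C)*(917 + U)/3 = ⅔ - (917 + U)*(989 + C)/3)
E = 95042/3 (E = -906911/3 - 989/3*(-125) - 917/3*(-1109) - ⅓*(-1109)*(-125) = -906911/3 + 123625/3 + 1016953/3 - 138625/3 = 95042/3 ≈ 31681.)
(-12*(-7 - 14)*(-25) - 962) - E = (-12*(-7 - 14)*(-25) - 962) - 1*95042/3 = (-12*(-21)*(-25) - 962) - 95042/3 = (252*(-25) - 962) - 95042/3 = (-6300 - 962) - 95042/3 = -7262 - 95042/3 = -116828/3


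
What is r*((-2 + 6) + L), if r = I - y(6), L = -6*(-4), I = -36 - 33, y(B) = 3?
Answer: -2016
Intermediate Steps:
I = -69
L = 24
r = -72 (r = -69 - 1*3 = -69 - 3 = -72)
r*((-2 + 6) + L) = -72*((-2 + 6) + 24) = -72*(4 + 24) = -72*28 = -2016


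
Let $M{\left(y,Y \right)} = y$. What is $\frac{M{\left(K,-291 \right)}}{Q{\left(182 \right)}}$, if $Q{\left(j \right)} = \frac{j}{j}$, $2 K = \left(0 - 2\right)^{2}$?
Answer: $2$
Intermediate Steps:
$K = 2$ ($K = \frac{\left(0 - 2\right)^{2}}{2} = \frac{\left(-2\right)^{2}}{2} = \frac{1}{2} \cdot 4 = 2$)
$Q{\left(j \right)} = 1$
$\frac{M{\left(K,-291 \right)}}{Q{\left(182 \right)}} = \frac{2}{1} = 2 \cdot 1 = 2$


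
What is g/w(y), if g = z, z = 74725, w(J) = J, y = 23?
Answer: 74725/23 ≈ 3248.9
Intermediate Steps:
g = 74725
g/w(y) = 74725/23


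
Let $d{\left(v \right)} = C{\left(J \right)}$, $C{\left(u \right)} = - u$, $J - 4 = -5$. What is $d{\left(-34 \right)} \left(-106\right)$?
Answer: $-106$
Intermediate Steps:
$J = -1$ ($J = 4 - 5 = -1$)
$d{\left(v \right)} = 1$ ($d{\left(v \right)} = \left(-1\right) \left(-1\right) = 1$)
$d{\left(-34 \right)} \left(-106\right) = 1 \left(-106\right) = -106$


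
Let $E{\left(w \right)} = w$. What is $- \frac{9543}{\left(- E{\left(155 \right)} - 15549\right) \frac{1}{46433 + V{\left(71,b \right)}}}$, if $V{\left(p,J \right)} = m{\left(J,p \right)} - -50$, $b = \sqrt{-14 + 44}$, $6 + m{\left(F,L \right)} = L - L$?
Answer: $\frac{443530011}{15704} \approx 28243.0$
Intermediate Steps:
$m{\left(F,L \right)} = -6$ ($m{\left(F,L \right)} = -6 + \left(L - L\right) = -6 + 0 = -6$)
$b = \sqrt{30} \approx 5.4772$
$V{\left(p,J \right)} = 44$ ($V{\left(p,J \right)} = -6 - -50 = -6 + 50 = 44$)
$- \frac{9543}{\left(- E{\left(155 \right)} - 15549\right) \frac{1}{46433 + V{\left(71,b \right)}}} = - \frac{9543}{\left(\left(-1\right) 155 - 15549\right) \frac{1}{46433 + 44}} = - \frac{9543}{\left(-155 - 15549\right) \frac{1}{46477}} = - \frac{9543}{\left(-15704\right) \frac{1}{46477}} = - \frac{9543}{- \frac{15704}{46477}} = \left(-9543\right) \left(- \frac{46477}{15704}\right) = \frac{443530011}{15704}$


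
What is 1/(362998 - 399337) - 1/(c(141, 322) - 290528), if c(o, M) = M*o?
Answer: -208787/8907633714 ≈ -2.3439e-5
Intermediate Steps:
1/(362998 - 399337) - 1/(c(141, 322) - 290528) = 1/(362998 - 399337) - 1/(322*141 - 290528) = 1/(-36339) - 1/(45402 - 290528) = -1/36339 - 1/(-245126) = -1/36339 - 1*(-1/245126) = -1/36339 + 1/245126 = -208787/8907633714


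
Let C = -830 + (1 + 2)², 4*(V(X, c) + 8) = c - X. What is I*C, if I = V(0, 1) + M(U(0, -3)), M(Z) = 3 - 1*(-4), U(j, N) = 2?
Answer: 2463/4 ≈ 615.75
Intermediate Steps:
V(X, c) = -8 - X/4 + c/4 (V(X, c) = -8 + (c - X)/4 = -8 + (-X/4 + c/4) = -8 - X/4 + c/4)
C = -821 (C = -830 + 3² = -830 + 9 = -821)
M(Z) = 7 (M(Z) = 3 + 4 = 7)
I = -¾ (I = (-8 - ¼*0 + (¼)*1) + 7 = (-8 + 0 + ¼) + 7 = -31/4 + 7 = -¾ ≈ -0.75000)
I*C = -¾*(-821) = 2463/4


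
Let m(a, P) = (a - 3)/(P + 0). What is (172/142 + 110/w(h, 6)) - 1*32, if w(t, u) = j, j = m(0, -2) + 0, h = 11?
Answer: 9062/213 ≈ 42.545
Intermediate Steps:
m(a, P) = (-3 + a)/P
j = 3/2 (j = (-3 + 0)/(-2) + 0 = -1/2*(-3) + 0 = 3/2 + 0 = 3/2 ≈ 1.5000)
w(t, u) = 3/2
(172/142 + 110/w(h, 6)) - 1*32 = (172/142 + 110/(3/2)) - 1*32 = (172*(1/142) + 110*(2/3)) - 32 = (86/71 + 220/3) - 32 = 15878/213 - 32 = 9062/213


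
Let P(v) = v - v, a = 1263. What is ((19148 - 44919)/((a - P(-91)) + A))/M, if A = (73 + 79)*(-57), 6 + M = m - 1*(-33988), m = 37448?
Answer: 25771/528653430 ≈ 4.8748e-5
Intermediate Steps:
P(v) = 0
M = 71430 (M = -6 + (37448 - 1*(-33988)) = -6 + (37448 + 33988) = -6 + 71436 = 71430)
A = -8664 (A = 152*(-57) = -8664)
((19148 - 44919)/((a - P(-91)) + A))/M = ((19148 - 44919)/((1263 - 1*0) - 8664))/71430 = -25771/((1263 + 0) - 8664)*(1/71430) = -25771/(1263 - 8664)*(1/71430) = -25771/(-7401)*(1/71430) = -25771*(-1/7401)*(1/71430) = (25771/7401)*(1/71430) = 25771/528653430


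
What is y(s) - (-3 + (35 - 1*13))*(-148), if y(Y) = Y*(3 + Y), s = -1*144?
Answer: 23116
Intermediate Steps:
s = -144
y(s) - (-3 + (35 - 1*13))*(-148) = -144*(3 - 144) - (-3 + (35 - 1*13))*(-148) = -144*(-141) - (-3 + (35 - 13))*(-148) = 20304 - (-3 + 22)*(-148) = 20304 - 19*(-148) = 20304 - 1*(-2812) = 20304 + 2812 = 23116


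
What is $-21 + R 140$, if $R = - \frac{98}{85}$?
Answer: $- \frac{3101}{17} \approx -182.41$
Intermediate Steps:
$R = - \frac{98}{85}$ ($R = \left(-98\right) \frac{1}{85} = - \frac{98}{85} \approx -1.1529$)
$-21 + R 140 = -21 - \frac{2744}{17} = - \frac{3101}{17}$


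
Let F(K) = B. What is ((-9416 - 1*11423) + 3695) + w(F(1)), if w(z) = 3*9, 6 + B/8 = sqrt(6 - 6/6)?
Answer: -17117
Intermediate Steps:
B = -48 + 8*sqrt(5) (B = -48 + 8*sqrt(6 - 6/6) = -48 + 8*sqrt(6 - 6*1/6) = -48 + 8*sqrt(6 - 1) = -48 + 8*sqrt(5) ≈ -30.111)
F(K) = -48 + 8*sqrt(5)
w(z) = 27
((-9416 - 1*11423) + 3695) + w(F(1)) = ((-9416 - 1*11423) + 3695) + 27 = ((-9416 - 11423) + 3695) + 27 = (-20839 + 3695) + 27 = -17144 + 27 = -17117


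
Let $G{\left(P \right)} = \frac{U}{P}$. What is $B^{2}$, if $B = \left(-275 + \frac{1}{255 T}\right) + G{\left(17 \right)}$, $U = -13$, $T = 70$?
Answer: $\frac{24230011915201}{318622500} \approx 76046.0$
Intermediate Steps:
$G{\left(P \right)} = - \frac{13}{P}$
$B = - \frac{4922399}{17850}$ ($B = \left(-275 + \frac{1}{255 \cdot 70}\right) - \frac{13}{17} = \left(-275 + \frac{1}{255} \cdot \frac{1}{70}\right) - \frac{13}{17} = \left(-275 + \frac{1}{17850}\right) - \frac{13}{17} = - \frac{4908749}{17850} - \frac{13}{17} = - \frac{4922399}{17850} \approx -275.76$)
$B^{2} = \left(- \frac{4922399}{17850}\right)^{2} = \frac{24230011915201}{318622500}$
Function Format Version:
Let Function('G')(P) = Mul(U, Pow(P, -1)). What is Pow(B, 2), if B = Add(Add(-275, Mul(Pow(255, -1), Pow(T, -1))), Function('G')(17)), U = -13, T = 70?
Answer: Rational(24230011915201, 318622500) ≈ 76046.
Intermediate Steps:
Function('G')(P) = Mul(-13, Pow(P, -1))
B = Rational(-4922399, 17850) (B = Add(Add(-275, Mul(Pow(255, -1), Pow(70, -1))), Mul(-13, Pow(17, -1))) = Add(Add(-275, Mul(Rational(1, 255), Rational(1, 70))), Mul(-13, Rational(1, 17))) = Add(Add(-275, Rational(1, 17850)), Rational(-13, 17)) = Add(Rational(-4908749, 17850), Rational(-13, 17)) = Rational(-4922399, 17850) ≈ -275.76)
Pow(B, 2) = Pow(Rational(-4922399, 17850), 2) = Rational(24230011915201, 318622500)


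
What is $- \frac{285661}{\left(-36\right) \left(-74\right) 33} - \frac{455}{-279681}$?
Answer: $- \frac{26617984727}{8195772024} \approx -3.2478$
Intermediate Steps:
$- \frac{285661}{\left(-36\right) \left(-74\right) 33} - \frac{455}{-279681} = - \frac{285661}{2664 \cdot 33} - - \frac{455}{279681} = - \frac{285661}{87912} + \frac{455}{279681} = - \frac{26617984727}{8195772024}$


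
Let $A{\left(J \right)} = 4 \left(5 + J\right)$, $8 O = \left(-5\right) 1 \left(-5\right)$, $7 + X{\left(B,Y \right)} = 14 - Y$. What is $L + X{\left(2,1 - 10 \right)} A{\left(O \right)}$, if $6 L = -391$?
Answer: $\frac{2729}{6} \approx 454.83$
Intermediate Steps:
$L = - \frac{391}{6}$ ($L = \frac{1}{6} \left(-391\right) = - \frac{391}{6} \approx -65.167$)
$X{\left(B,Y \right)} = 7 - Y$ ($X{\left(B,Y \right)} = -7 - \left(-14 + Y\right) = 7 - Y$)
$O = \frac{25}{8}$ ($O = \frac{\left(-5\right) 1 \left(-5\right)}{8} = \frac{\left(-5\right) \left(-5\right)}{8} = \frac{1}{8} \cdot 25 = \frac{25}{8} \approx 3.125$)
$A{\left(J \right)} = 20 + 4 J$
$L + X{\left(2,1 - 10 \right)} A{\left(O \right)} = - \frac{391}{6} + \left(7 - \left(1 - 10\right)\right) \left(20 + 4 \cdot \frac{25}{8}\right) = - \frac{391}{6} + \left(7 - -9\right) \left(20 + \frac{25}{2}\right) = - \frac{391}{6} + \left(7 + 9\right) \frac{65}{2} = - \frac{391}{6} + 16 \cdot \frac{65}{2} = - \frac{391}{6} + 520 = \frac{2729}{6}$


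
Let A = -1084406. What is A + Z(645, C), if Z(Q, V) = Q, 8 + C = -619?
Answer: -1083761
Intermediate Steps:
C = -627 (C = -8 - 619 = -627)
A + Z(645, C) = -1084406 + 645 = -1083761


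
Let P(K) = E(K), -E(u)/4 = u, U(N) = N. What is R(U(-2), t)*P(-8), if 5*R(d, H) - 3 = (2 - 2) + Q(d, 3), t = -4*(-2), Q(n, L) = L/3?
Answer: 128/5 ≈ 25.600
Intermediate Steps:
E(u) = -4*u
P(K) = -4*K
Q(n, L) = L/3 (Q(n, L) = L*(1/3) = L/3)
t = 8
R(d, H) = 4/5 (R(d, H) = 3/5 + ((2 - 2) + (1/3)*3)/5 = 3/5 + (0 + 1)/5 = 3/5 + (1/5)*1 = 3/5 + 1/5 = 4/5)
R(U(-2), t)*P(-8) = 4*(-4*(-8))/5 = (4/5)*32 = 128/5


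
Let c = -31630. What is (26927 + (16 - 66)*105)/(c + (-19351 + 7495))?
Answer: -21677/43486 ≈ -0.49848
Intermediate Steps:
(26927 + (16 - 66)*105)/(c + (-19351 + 7495)) = (26927 + (16 - 66)*105)/(-31630 + (-19351 + 7495)) = (26927 - 50*105)/(-31630 - 11856) = (26927 - 5250)/(-43486) = 21677*(-1/43486) = -21677/43486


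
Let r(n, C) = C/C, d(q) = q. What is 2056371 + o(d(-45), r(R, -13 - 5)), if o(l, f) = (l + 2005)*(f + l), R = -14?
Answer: 1970131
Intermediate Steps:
r(n, C) = 1
o(l, f) = (2005 + l)*(f + l)
2056371 + o(d(-45), r(R, -13 - 5)) = 2056371 + ((-45)**2 + 2005*1 + 2005*(-45) + 1*(-45)) = 2056371 + (2025 + 2005 - 90225 - 45) = 2056371 - 86240 = 1970131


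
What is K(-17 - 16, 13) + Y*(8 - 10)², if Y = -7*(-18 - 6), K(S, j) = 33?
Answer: 705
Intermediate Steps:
Y = 168 (Y = -7*(-24) = 168)
K(-17 - 16, 13) + Y*(8 - 10)² = 33 + 168*(8 - 10)² = 33 + 168*(-2)² = 33 + 168*4 = 33 + 672 = 705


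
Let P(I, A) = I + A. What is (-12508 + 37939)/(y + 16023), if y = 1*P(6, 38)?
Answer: 25431/16067 ≈ 1.5828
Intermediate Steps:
P(I, A) = A + I
y = 44 (y = 1*(38 + 6) = 1*44 = 44)
(-12508 + 37939)/(y + 16023) = (-12508 + 37939)/(44 + 16023) = 25431/16067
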